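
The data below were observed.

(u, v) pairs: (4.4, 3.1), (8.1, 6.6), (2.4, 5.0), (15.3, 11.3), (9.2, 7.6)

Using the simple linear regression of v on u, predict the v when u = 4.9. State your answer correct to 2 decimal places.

n = 5, Σx = 39.4, Σy = 33.6, Σxy = 321.91, Σx² = 409.46
Sxx = Σx² − (Σx)²/n = 409.46 − 310.472 = 98.988
Sxy = Σxy − (Σx)(Σy)/n = 321.91 − 264.768 = 57.142
b = Sxy/Sxx = 57.142/98.988 = 0.577262
a = ȳ − b·x̄ = 6.72 − 0.577262·7.88 = 2.171176
ŷ(4.9) = a + b·4.9 = 2.171176 + 0.577262·4.9 = 4.999760

5.00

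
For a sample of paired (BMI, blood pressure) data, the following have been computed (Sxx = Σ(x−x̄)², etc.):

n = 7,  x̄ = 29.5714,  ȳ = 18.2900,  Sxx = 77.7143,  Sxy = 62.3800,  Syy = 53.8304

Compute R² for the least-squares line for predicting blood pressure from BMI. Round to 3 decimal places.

R² = Sxy²/(Sxx·Syy) = (62.38)²/(77.7143·53.8304) = 0.930170

0.930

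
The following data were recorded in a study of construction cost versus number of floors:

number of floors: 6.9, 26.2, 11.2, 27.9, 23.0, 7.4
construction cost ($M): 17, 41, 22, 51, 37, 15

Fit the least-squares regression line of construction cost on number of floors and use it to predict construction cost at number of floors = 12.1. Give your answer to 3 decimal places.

n = 6, Σx = 102.6, Σy = 183, Σxy = 3822.8, Σx² = 2221.66
Sxx = Σx² − (Σx)²/n = 2221.66 − 1754.46 = 467.2
Sxy = Σxy − (Σx)(Σy)/n = 3822.8 − 3129.3 = 693.5
b = Sxy/Sxx = 693.5/467.2 = 1.484375
a = ȳ − b·x̄ = 30.5 − 1.484375·17.1 = 5.117188
ŷ(12.1) = a + b·12.1 = 5.117188 + 1.484375·12.1 = 23.078125

23.078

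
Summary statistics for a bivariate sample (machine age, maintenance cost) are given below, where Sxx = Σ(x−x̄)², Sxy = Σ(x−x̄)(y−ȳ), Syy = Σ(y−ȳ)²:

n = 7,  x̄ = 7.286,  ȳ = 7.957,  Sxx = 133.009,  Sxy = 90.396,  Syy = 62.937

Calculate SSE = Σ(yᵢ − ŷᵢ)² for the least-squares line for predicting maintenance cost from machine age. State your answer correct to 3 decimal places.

b = Sxy/Sxx = 90.396/133.009 = 0.679623
SSE = Syy − b·Sxy = 62.937 − 0.679623·90.396 = 1.501783

1.502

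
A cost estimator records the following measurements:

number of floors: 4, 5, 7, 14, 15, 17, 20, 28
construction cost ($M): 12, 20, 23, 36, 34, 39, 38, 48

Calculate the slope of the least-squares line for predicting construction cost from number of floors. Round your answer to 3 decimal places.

n = 8, Σx = 110, Σy = 250, Σxy = 4090, Σx² = 1984
Sxx = Σx² − (Σx)²/n = 1984 − 1512.5 = 471.5
Sxy = Σxy − (Σx)(Σy)/n = 4090 − 3437.5 = 652.5
b = Sxy/Sxx = 652.5/471.5 = 1.383881

1.384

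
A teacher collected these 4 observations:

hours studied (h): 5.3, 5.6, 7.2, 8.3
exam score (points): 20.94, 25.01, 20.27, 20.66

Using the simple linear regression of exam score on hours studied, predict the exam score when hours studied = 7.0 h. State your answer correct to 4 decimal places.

n = 4, Σx = 26.4, Σy = 86.88, Σxy = 568.46, Σx² = 180.18
Sxx = Σx² − (Σx)²/n = 180.18 − 174.24 = 5.94
Sxy = Σxy − (Σx)(Σy)/n = 568.46 − 573.408 = -4.948
b = Sxy/Sxx = -4.948/5.94 = -0.832997
a = ȳ − b·x̄ = 21.72 − (-0.832997)·6.6 = 27.217778
ŷ(7.0) = a + b·7.0 = 27.217778 + (-0.832997)·7 = 21.386801

21.3868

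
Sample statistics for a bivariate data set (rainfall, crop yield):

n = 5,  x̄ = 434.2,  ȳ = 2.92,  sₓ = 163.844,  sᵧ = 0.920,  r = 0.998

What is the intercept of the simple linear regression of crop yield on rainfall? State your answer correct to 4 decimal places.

0.4868

b = r · sᵧ/sₓ = 0.998 · 0.92/163.844 = 0.005604
a = ȳ − b·x̄ = 2.92 − 0.005604·434.2 = 0.486801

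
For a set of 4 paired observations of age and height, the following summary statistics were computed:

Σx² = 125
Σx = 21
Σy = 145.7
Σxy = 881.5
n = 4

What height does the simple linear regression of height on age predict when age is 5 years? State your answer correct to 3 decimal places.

34.449

Sxx = Σx² − (Σx)²/n = 125 − 110.25 = 14.75
Sxy = Σxy − (Σx)(Σy)/n = 881.5 − 764.925 = 116.575
b = Sxy/Sxx = 116.575/14.75 = 7.903390
a = ȳ − b·x̄ = 36.425 − 7.903390·5.25 = -5.067797
ŷ(5) = a + b·5 = -5.067797 + 7.903390·5 = 34.449153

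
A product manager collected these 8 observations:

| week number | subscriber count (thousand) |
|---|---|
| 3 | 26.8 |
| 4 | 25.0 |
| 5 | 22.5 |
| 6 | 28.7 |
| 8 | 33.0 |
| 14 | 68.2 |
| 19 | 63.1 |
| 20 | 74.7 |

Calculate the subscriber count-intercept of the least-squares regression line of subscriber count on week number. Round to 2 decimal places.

n = 8, Σx = 79, Σy = 342, Σxy = 4376.8, Σx² = 1107
Sxx = Σx² − (Σx)²/n = 1107 − 780.125 = 326.875
Sxy = Σxy − (Σx)(Σy)/n = 4376.8 − 3377.25 = 999.55
b = Sxy/Sxx = 999.55/326.875 = 3.057897
a = ȳ − b·x̄ = 42.75 − 3.057897·9.875 = 12.553270

12.55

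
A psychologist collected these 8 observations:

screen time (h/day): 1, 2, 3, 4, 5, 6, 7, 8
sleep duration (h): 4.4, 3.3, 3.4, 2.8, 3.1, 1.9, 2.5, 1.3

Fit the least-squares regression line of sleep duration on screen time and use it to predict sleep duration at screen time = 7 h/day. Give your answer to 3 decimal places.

1.948

n = 8, Σx = 36, Σy = 22.7, Σxy = 87.2, Σx² = 204
Sxx = Σx² − (Σx)²/n = 204 − 162 = 42
Sxy = Σxy − (Σx)(Σy)/n = 87.2 − 102.15 = -14.95
b = Sxy/Sxx = -14.95/42 = -0.355952
a = ȳ − b·x̄ = 2.8375 − (-0.355952)·4.5 = 4.439286
ŷ(7) = a + b·7 = 4.439286 + (-0.355952)·7 = 1.947619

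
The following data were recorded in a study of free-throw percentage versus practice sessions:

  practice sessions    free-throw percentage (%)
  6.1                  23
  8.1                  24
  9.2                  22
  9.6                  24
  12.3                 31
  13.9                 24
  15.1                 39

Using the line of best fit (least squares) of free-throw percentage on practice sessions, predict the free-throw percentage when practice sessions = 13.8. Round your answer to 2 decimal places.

31.05

n = 7, Σx = 74.3, Σy = 187, Σxy = 2071.3, Σx² = 852.13
Sxx = Σx² − (Σx)²/n = 852.13 − 788.641429 = 63.488571
Sxy = Σxy − (Σx)(Σy)/n = 2071.3 − 1984.871429 = 86.428571
b = Sxy/Sxx = 86.428571/63.488571 = 1.361325
a = ȳ − b·x̄ = 26.714286 − 1.361325·10.614286 = 12.264795
ŷ(13.8) = a + b·13.8 = 12.264795 + 1.361325·13.8 = 31.051078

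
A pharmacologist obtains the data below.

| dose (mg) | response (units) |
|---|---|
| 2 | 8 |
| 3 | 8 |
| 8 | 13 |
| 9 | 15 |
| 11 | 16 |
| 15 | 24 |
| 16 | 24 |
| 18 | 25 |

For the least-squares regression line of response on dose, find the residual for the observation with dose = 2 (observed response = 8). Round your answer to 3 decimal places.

1.056

n = 8, Σx = 82, Σy = 133, Σxy = 1649, Σx² = 1084
Sxx = Σx² − (Σx)²/n = 1084 − 840.5 = 243.5
Sxy = Σxy − (Σx)(Σy)/n = 1649 − 1363.25 = 285.75
b = Sxy/Sxx = 285.75/243.5 = 1.173511
a = ȳ − b·x̄ = 16.625 − 1.173511·10.25 = 4.596509
ŷ(2) = 4.596509 + 1.173511·2 = 6.943532
residual = y − ŷ = 8 − 6.943532 = 1.056468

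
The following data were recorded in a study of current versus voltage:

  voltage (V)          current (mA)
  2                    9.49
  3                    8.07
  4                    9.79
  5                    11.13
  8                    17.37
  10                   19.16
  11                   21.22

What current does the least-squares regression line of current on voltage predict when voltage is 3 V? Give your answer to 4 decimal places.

9.0930

n = 7, Σx = 43, Σy = 96.23, Σxy = 701.98, Σx² = 339
Sxx = Σx² − (Σx)²/n = 339 − 264.142857 = 74.857143
Sxy = Σxy − (Σx)(Σy)/n = 701.98 − 591.127143 = 110.852857
b = Sxy/Sxx = 110.852857/74.857143 = 1.480859
a = ȳ − b·x̄ = 13.747143 − 1.480859·6.142857 = 4.650439
ŷ(3) = a + b·3 = 4.650439 + 1.480859·3 = 9.093015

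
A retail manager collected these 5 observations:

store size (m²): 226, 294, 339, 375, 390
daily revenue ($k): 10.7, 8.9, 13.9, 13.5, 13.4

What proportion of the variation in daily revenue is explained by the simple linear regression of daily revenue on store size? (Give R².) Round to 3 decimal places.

0.516

n = 5, Σx = 1624, Σy = 60.4, Σxy = 20035.4, Σx² = 545158, Σy² = 748.72
Sxx = Σx² − (Σx)²/n = 545158 − 527475.2 = 17682.8
Sxy = Σxy − (Σx)(Σy)/n = 20035.4 − 19617.92 = 417.48
Syy = Σy² − (Σy)²/n = 748.72 − 729.632 = 19.088
R² = Sxy²/(Sxx·Syy) = (417.48)²/(17682.8·19.088) = 0.516369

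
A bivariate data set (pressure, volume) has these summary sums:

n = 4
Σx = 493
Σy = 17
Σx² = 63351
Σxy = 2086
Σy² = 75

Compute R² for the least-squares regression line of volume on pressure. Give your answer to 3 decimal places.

Sxx = Σx² − (Σx)²/n = 63351 − 60762.25 = 2588.75
Sxy = Σxy − (Σx)(Σy)/n = 2086 − 2095.25 = -9.25
Syy = Σy² − (Σy)²/n = 75 − 72.25 = 2.75
R² = Sxy²/(Sxx·Syy) = (-9.25)²/(2588.75·2.75) = 0.012019

0.012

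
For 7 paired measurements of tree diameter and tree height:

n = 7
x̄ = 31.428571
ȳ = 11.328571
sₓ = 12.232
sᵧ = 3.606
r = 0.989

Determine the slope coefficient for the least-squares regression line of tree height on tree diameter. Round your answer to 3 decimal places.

b = r · sᵧ/sₓ = 0.989 · 3.606/12.232 = 0.291558

0.292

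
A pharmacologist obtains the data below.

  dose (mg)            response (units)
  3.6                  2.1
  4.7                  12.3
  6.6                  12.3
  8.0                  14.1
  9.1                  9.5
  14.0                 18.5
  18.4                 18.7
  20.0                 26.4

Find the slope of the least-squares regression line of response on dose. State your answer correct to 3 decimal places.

n = 8, Σx = 84.4, Σy = 113.9, Σxy = 1476.88, Σx² = 1159.98
Sxx = Σx² − (Σx)²/n = 1159.98 − 890.42 = 269.56
Sxy = Σxy − (Σx)(Σy)/n = 1476.88 − 1201.645 = 275.235
b = Sxy/Sxx = 275.235/269.56 = 1.021053

1.021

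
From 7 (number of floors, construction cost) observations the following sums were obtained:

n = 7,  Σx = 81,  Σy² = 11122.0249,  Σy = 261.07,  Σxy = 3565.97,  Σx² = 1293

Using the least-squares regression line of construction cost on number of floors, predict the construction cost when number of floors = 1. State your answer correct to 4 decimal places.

Sxx = Σx² − (Σx)²/n = 1293 − 937.285714 = 355.714286
Sxy = Σxy − (Σx)(Σy)/n = 3565.97 − 3020.952857 = 545.017143
b = Sxy/Sxx = 545.017143/355.714286 = 1.532177
a = ȳ − b·x̄ = 37.295714 − 1.532177·11.571429 = 19.566241
ŷ(1) = a + b·1 = 19.566241 + 1.532177·1 = 21.098418

21.0984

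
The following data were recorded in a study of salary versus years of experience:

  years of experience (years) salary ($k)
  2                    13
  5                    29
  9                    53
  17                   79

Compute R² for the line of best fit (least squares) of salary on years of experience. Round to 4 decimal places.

0.9773

n = 4, Σx = 33, Σy = 174, Σxy = 1991, Σx² = 399, Σy² = 10060
Sxx = Σx² − (Σx)²/n = 399 − 272.25 = 126.75
Sxy = Σxy − (Σx)(Σy)/n = 1991 − 1435.5 = 555.5
Syy = Σy² − (Σy)²/n = 10060 − 7569 = 2491
R² = Sxy²/(Sxx·Syy) = (555.5)²/(126.75·2491) = 0.977342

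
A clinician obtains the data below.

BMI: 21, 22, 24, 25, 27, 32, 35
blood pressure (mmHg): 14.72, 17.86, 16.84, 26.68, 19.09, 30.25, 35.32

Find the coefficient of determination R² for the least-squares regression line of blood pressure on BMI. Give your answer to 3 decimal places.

n = 7, Σx = 186, Σy = 160.76, Σxy = 4492.83, Σx² = 5104, Σy² = 4058.059
Sxx = Σx² − (Σx)²/n = 5104 − 4942.285714 = 161.714286
Sxy = Σxy − (Σx)(Σy)/n = 4492.83 − 4271.622857 = 221.207143
Syy = Σy² − (Σy)²/n = 4058.059 − 3691.968229 = 366.090771
R² = Sxy²/(Sxx·Syy) = (221.207143)²/(161.714286·366.090771) = 0.826535

0.827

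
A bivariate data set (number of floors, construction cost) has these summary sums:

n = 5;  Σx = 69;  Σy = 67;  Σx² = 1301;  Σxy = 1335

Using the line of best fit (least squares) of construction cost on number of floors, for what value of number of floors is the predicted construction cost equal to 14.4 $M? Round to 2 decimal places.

14.65

Sxx = Σx² − (Σx)²/n = 1301 − 952.2 = 348.8
Sxy = Σxy − (Σx)(Σy)/n = 1335 − 924.6 = 410.4
b = Sxy/Sxx = 410.4/348.8 = 1.176606
a = ȳ − b·x̄ = 13.4 − 1.176606·13.8 = -2.837156
Set a + b·x = 14.4: x = (14.4 − (-2.837156)) / 1.176606 = 14.649903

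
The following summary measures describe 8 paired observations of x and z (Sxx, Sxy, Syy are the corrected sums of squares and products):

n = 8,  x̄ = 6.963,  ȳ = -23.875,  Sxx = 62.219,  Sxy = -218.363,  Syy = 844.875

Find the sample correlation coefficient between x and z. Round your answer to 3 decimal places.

r = Sxy/√(Sxx·Syy) = -218.363/√(52567.277625) = -218.363/229.275550 = -0.952404

-0.952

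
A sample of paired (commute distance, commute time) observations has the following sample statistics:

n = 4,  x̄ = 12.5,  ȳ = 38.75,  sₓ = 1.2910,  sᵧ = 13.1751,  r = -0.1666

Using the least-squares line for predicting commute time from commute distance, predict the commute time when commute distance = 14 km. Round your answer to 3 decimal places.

b = r · sᵧ/sₓ = -0.1666 · 13.1751/1.291 = -1.700210
a = ȳ − b·x̄ = 38.75 − (-1.700210)·12.5 = 60.002630
ŷ(14) = a + b·14 = 60.002630 + (-1.700210)·14 = 36.199684

36.200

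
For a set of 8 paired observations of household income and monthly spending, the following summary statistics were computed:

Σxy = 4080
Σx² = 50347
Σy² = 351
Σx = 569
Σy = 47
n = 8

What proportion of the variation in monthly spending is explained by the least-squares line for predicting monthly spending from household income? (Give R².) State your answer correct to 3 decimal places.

Sxx = Σx² − (Σx)²/n = 50347 − 40470.125 = 9876.875
Sxy = Σxy − (Σx)(Σy)/n = 4080 − 3342.875 = 737.125
Syy = Σy² − (Σy)²/n = 351 − 276.125 = 74.875
R² = Sxy²/(Sxx·Syy) = (737.125)²/(9876.875·74.875) = 0.734727

0.735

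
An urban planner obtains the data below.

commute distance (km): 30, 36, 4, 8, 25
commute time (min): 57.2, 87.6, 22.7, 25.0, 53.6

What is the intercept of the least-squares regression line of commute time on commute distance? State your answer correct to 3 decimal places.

11.395

n = 5, Σx = 103, Σy = 246.1, Σxy = 6500.4, Σx² = 2901
Sxx = Σx² − (Σx)²/n = 2901 − 2121.8 = 779.2
Sxy = Σxy − (Σx)(Σy)/n = 6500.4 − 5069.66 = 1430.74
b = Sxy/Sxx = 1430.74/779.2 = 1.836165
a = ȳ − b·x̄ = 49.22 − 1.836165·20.6 = 11.394995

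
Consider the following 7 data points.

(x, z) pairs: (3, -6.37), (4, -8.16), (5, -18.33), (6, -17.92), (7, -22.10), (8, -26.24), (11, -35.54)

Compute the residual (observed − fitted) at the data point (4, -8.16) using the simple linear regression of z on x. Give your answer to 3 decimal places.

2.654

n = 7, Σx = 44, Σy = -134.66, Σxy = -1006.48, Σx² = 320
Sxx = Σx² − (Σx)²/n = 320 − 276.571429 = 43.428571
Sxy = Σxy − (Σx)(Σy)/n = -1006.48 − (-846.434286) = -160.045714
b = Sxy/Sxx = -160.045714/43.428571 = -3.685263
a = ȳ − b·x̄ = -19.237143 − (-3.685263)·6.285714 = 3.927368
ŷ(4) = 3.927368 + (-3.685263)·4 = -10.813684
residual = y − ŷ = -8.16 − (-10.813684) = 2.653684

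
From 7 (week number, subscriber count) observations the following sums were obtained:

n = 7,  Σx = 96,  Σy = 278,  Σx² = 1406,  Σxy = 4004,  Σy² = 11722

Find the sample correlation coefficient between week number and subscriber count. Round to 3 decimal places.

Sxx = Σx² − (Σx)²/n = 1406 − 1316.571429 = 89.428571
Sxy = Σxy − (Σx)(Σy)/n = 4004 − 3812.571429 = 191.428571
Syy = Σy² − (Σy)²/n = 11722 − 11040.571429 = 681.428571
r = Sxy/√(Sxx·Syy) = 191.428571/√(60939.183673) = 191.428571/246.858631 = 0.775458

0.775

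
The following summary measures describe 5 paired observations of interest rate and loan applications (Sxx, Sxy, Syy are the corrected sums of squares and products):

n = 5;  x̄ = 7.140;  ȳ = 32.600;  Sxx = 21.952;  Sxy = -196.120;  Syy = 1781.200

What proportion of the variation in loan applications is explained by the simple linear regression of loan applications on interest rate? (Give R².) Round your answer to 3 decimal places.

R² = Sxy²/(Sxx·Syy) = (-196.12)²/(21.952·1781.2) = 0.983687

0.984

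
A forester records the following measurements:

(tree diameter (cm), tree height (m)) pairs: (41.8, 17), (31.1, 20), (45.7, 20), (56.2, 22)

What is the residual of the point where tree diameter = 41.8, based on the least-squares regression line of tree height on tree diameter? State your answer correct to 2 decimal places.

n = 4, Σx = 174.8, Σy = 79, Σxy = 3483, Σx² = 7961.38
Sxx = Σx² − (Σx)²/n = 7961.38 − 7638.76 = 322.62
Sxy = Σxy − (Σx)(Σy)/n = 3483 − 3452.3 = 30.7
b = Sxy/Sxx = 30.7/322.62 = 0.095158
a = ȳ − b·x̄ = 19.75 − 0.095158·43.7 = 15.591578
ŷ(41.8) = 15.591578 + 0.095158·41.8 = 19.569199
residual = y − ŷ = 17 − 19.569199 = -2.569199

-2.57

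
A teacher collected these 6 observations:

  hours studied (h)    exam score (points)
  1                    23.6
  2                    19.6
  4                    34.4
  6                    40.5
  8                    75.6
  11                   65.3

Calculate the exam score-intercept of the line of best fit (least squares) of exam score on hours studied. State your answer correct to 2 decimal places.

n = 6, Σx = 32, Σy = 259, Σxy = 1766.5, Σx² = 242
Sxx = Σx² − (Σx)²/n = 242 − 170.666667 = 71.333333
Sxy = Σxy − (Σx)(Σy)/n = 1766.5 − 1381.333333 = 385.166667
b = Sxy/Sxx = 385.166667/71.333333 = 5.399533
a = ȳ − b·x̄ = 43.166667 − 5.399533·5.333333 = 14.369159

14.37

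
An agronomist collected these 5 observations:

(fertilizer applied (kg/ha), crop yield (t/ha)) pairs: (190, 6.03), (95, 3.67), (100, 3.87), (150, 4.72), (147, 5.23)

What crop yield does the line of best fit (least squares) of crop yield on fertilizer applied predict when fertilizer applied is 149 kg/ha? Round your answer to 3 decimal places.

5.008

n = 5, Σx = 682, Σy = 23.52, Σxy = 3358.16, Σx² = 99234
Sxx = Σx² − (Σx)²/n = 99234 − 93024.8 = 6209.2
Sxy = Σxy − (Σx)(Σy)/n = 3358.16 − 3208.128 = 150.032
b = Sxy/Sxx = 150.032/6209.2 = 0.024163
a = ȳ − b·x̄ = 4.704 − 0.024163·136.4 = 1.408187
ŷ(149) = a + b·149 = 1.408187 + 0.024163·149 = 5.008452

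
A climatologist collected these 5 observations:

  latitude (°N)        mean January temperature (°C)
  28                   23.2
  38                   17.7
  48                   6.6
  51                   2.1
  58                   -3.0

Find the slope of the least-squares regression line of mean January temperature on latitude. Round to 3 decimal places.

n = 5, Σx = 223, Σy = 46.6, Σxy = 1572.1, Σx² = 10497
Sxx = Σx² − (Σx)²/n = 10497 − 9945.8 = 551.2
Sxy = Σxy − (Σx)(Σy)/n = 1572.1 − 2078.36 = -506.26
b = Sxy/Sxx = -506.26/551.2 = -0.918469

-0.918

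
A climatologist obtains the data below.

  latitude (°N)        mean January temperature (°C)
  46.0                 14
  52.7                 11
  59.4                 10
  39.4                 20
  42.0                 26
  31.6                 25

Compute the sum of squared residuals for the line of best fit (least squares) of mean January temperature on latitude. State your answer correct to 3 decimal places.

n = 6, Σx = 271.1, Σy = 106, Σxy = 4487.7, Σx² = 12736.57, Σy² = 2118
Sxx = Σx² − (Σx)²/n = 12736.57 − 12249.201667 = 487.368333
Sxy = Σxy − (Σx)(Σy)/n = 4487.7 − 4789.433333 = -301.733333
Syy = Σy² − (Σy)²/n = 2118 − 1872.666667 = 245.333333
b = Sxy/Sxx = -301.733333/487.368333 = -0.619107
SSE = Syy − b·Sxy = 245.333333 − (-0.619107)·(-301.733333) = 58.527999

58.528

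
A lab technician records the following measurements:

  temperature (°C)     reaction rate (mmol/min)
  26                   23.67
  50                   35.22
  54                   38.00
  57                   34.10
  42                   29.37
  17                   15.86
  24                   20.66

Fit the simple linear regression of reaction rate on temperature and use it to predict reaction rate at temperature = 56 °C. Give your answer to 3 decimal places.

n = 7, Σx = 270, Σy = 196.88, Σxy = 8371.12, Σx² = 11970
Sxx = Σx² − (Σx)²/n = 11970 − 10414.285714 = 1555.714286
Sxy = Σxy − (Σx)(Σy)/n = 8371.12 − 7593.942857 = 777.177143
b = Sxy/Sxx = 777.177143/1555.714286 = 0.499563
a = ȳ − b·x̄ = 28.125714 − 0.499563·38.571429 = 8.856860
ŷ(56) = a + b·56 = 8.856860 + 0.499563·56 = 36.832382

36.832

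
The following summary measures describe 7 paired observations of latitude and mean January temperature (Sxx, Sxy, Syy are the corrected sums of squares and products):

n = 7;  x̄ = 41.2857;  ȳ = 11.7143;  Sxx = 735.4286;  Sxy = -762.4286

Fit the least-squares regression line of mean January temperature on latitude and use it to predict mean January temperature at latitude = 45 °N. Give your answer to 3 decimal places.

b = Sxy/Sxx = -762.4286/735.4286 = -1.036713
a = ȳ − b·x̄ = 11.7143 − (-1.036713)·41.2857 = 54.515734
ŷ(45) = a + b·45 = 54.515734 + (-1.036713)·45 = 7.863636

7.864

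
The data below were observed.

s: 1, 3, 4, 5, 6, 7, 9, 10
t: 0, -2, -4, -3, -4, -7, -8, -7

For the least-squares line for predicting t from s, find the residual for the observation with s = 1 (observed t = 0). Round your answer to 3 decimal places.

0.384

n = 8, Σx = 45, Σy = -35, Σxy = -252, Σx² = 317
Sxx = Σx² − (Σx)²/n = 317 − 253.125 = 63.875
Sxy = Σxy − (Σx)(Σy)/n = -252 − (-196.875) = -55.125
b = Sxy/Sxx = -55.125/63.875 = -0.863014
a = ȳ − b·x̄ = -4.375 − (-0.863014)·5.625 = 0.479452
ŷ(1) = 0.479452 + (-0.863014)·1 = -0.383562
residual = y − ŷ = 0 − (-0.383562) = 0.383562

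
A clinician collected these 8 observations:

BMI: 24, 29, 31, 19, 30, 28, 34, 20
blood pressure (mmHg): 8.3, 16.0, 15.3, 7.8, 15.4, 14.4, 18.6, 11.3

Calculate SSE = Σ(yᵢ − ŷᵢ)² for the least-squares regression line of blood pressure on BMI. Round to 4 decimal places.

18.7738

n = 8, Σx = 215, Σy = 107.1, Σxy = 3009.3, Σx² = 5979, Σy² = 1537.99
Sxx = Σx² − (Σx)²/n = 5979 − 5778.125 = 200.875
Sxy = Σxy − (Σx)(Σy)/n = 3009.3 − 2878.3125 = 130.9875
Syy = Σy² − (Σy)²/n = 1537.99 − 1433.80125 = 104.18875
b = Sxy/Sxx = 130.9875/200.875 = 0.652085
SSE = Syy − b·Sxy = 104.18875 − 0.652085·130.9875 = 18.773815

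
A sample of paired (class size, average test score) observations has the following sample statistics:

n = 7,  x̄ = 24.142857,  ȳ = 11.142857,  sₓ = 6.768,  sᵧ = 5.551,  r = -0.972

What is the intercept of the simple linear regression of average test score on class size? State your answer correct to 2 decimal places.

30.39

b = r · sᵧ/sₓ = -0.972 · 5.551/6.768 = -0.797218
a = ȳ − b·x̄ = 11.142857 − (-0.797218)·24.142857 = 30.389979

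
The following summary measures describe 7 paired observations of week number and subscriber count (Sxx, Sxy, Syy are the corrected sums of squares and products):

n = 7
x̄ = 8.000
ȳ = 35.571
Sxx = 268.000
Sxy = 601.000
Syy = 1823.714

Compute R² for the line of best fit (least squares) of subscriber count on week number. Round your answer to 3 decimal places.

0.739

R² = Sxy²/(Sxx·Syy) = (601)²/(268·1823.714) = 0.739022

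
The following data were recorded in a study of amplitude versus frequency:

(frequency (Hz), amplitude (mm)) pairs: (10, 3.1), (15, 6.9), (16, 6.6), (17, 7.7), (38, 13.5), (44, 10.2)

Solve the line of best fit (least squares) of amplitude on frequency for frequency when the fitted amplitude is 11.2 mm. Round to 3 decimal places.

n = 6, Σx = 140, Σy = 48, Σxy = 1332.8, Σx² = 4250
Sxx = Σx² − (Σx)²/n = 4250 − 3266.666667 = 983.333333
Sxy = Σxy − (Σx)(Σy)/n = 1332.8 − 1120 = 212.8
b = Sxy/Sxx = 212.8/983.333333 = 0.216407
a = ȳ − b·x̄ = 8 − 0.216407·23.333333 = 2.950508
Set a + b·x = 11.2: x = (11.2 − 2.950508) / 0.216407 = 38.120301

38.120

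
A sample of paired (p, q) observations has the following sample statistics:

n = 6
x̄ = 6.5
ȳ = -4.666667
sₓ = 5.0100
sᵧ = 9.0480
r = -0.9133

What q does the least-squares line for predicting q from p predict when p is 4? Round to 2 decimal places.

b = r · sᵧ/sₓ = -0.9133 · 9.048/5.01 = -1.649409
a = ȳ − b·x̄ = -4.666667 − (-1.649409)·6.5 = 6.054491
ŷ(4) = a + b·4 = 6.054491 + (-1.649409)·4 = -0.543145

-0.54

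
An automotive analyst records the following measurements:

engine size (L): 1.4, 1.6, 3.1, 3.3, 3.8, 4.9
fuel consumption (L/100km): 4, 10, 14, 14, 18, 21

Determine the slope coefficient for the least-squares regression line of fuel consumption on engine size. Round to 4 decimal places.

4.3018

n = 6, Σx = 18.1, Σy = 81, Σxy = 282.5, Σx² = 63.47
Sxx = Σx² − (Σx)²/n = 63.47 − 54.601667 = 8.868333
Sxy = Σxy − (Σx)(Σy)/n = 282.5 − 244.35 = 38.15
b = Sxy/Sxx = 38.15/8.868333 = 4.301823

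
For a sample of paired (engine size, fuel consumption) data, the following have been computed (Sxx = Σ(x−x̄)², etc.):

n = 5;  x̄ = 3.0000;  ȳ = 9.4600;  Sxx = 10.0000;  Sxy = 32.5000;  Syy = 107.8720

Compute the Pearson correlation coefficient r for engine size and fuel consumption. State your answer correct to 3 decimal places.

r = Sxy/√(Sxx·Syy) = 32.5/√(1078.72) = 32.5/32.843873 = 0.989530

0.990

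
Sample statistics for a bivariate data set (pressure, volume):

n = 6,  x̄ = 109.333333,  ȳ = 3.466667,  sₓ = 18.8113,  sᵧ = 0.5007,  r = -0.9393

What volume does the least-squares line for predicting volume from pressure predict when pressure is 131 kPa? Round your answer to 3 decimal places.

2.925

b = r · sᵧ/sₓ = -0.9393 · 0.5007/18.8113 = -0.025001
a = ȳ − b·x̄ = 3.466667 − (-0.025001)·109.333333 = 6.200146
ŷ(131) = a + b·131 = 6.200146 + (-0.025001)·131 = 2.924972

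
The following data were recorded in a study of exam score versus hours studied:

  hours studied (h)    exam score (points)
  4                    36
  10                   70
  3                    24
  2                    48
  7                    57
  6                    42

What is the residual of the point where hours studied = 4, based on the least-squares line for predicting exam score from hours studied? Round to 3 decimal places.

n = 6, Σx = 32, Σy = 277, Σxy = 1663, Σx² = 214
Sxx = Σx² − (Σx)²/n = 214 − 170.666667 = 43.333333
Sxy = Σxy − (Σx)(Σy)/n = 1663 − 1477.333333 = 185.666667
b = Sxy/Sxx = 185.666667/43.333333 = 4.284615
a = ȳ − b·x̄ = 46.166667 − 4.284615·5.333333 = 23.315385
ŷ(4) = 23.315385 + 4.284615·4 = 40.453846
residual = y − ŷ = 36 − 40.453846 = -4.453846

-4.454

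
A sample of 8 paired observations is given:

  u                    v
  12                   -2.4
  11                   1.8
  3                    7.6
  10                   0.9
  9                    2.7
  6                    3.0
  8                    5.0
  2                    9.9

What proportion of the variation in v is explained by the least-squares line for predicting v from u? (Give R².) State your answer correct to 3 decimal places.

n = 8, Σx = 61, Σy = 28.5, Σxy = 124.9, Σx² = 559, Σy² = 206.87
Sxx = Σx² − (Σx)²/n = 559 − 465.125 = 93.875
Sxy = Σxy − (Σx)(Σy)/n = 124.9 − 217.3125 = -92.4125
Syy = Σy² − (Σy)²/n = 206.87 − 101.53125 = 105.33875
R² = Sxy²/(Sxx·Syy) = (-92.4125)²/(93.875·105.33875) = 0.863621

0.864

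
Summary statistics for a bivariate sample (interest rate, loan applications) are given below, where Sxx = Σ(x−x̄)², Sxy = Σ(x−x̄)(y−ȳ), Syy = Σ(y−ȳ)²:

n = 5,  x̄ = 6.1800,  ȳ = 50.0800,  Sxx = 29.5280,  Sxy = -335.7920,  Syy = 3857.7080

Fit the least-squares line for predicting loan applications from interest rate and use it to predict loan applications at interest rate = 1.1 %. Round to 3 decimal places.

107.850

b = Sxy/Sxx = -335.792/29.528 = -11.371986
a = ȳ − b·x̄ = 50.08 − (-11.371986)·6.18 = 120.358873
ŷ(1.1) = a + b·1.1 = 120.358873 + (-11.371986)·1.1 = 107.849688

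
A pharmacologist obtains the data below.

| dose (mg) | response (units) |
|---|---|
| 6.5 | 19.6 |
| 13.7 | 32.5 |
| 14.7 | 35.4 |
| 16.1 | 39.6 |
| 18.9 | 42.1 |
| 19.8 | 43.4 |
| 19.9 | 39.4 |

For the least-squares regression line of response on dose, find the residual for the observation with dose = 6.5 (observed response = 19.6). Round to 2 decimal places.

n = 7, Σx = 109.6, Σy = 252, Σxy = 4169.66, Σx² = 1850.5
Sxx = Σx² − (Σx)²/n = 1850.5 − 1716.022857 = 134.477143
Sxy = Σxy − (Σx)(Σy)/n = 4169.66 − 3945.6 = 224.06
b = Sxy/Sxx = 224.06/134.477143 = 1.666157
a = ȳ − b·x̄ = 36 − 1.666157·15.657143 = 9.912746
ŷ(6.5) = 9.912746 + 1.666157·6.5 = 20.742765
residual = y − ŷ = 19.6 − 20.742765 = -1.142765

-1.14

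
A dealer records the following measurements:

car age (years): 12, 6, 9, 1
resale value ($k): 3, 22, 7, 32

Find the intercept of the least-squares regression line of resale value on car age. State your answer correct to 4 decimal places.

35.6212

n = 4, Σx = 28, Σy = 64, Σxy = 263, Σx² = 262
Sxx = Σx² − (Σx)²/n = 262 − 196 = 66
Sxy = Σxy − (Σx)(Σy)/n = 263 − 448 = -185
b = Sxy/Sxx = -185/66 = -2.803030
a = ȳ − b·x̄ = 16 − (-2.803030)·7 = 35.621212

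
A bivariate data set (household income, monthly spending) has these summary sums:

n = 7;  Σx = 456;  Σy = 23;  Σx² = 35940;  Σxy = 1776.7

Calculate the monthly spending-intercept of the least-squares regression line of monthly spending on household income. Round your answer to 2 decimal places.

0.38

Sxx = Σx² − (Σx)²/n = 35940 − 29705.142857 = 6234.857143
Sxy = Σxy − (Σx)(Σy)/n = 1776.7 − 1498.285714 = 278.414286
b = Sxy/Sxx = 278.414286/6234.857143 = 0.044654
a = ȳ − b·x̄ = 3.285714 − 0.044654·65.142857 = 0.376794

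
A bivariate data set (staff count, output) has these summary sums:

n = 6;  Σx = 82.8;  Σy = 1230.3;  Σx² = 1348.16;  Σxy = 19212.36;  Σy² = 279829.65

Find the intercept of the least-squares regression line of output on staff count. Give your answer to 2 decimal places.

55.03

Sxx = Σx² − (Σx)²/n = 1348.16 − 1142.64 = 205.52
Sxy = Σxy − (Σx)(Σy)/n = 19212.36 − 16978.14 = 2234.22
b = Sxy/Sxx = 2234.22/205.52 = 10.871059
a = ȳ − b·x̄ = 205.05 − 10.871059·13.8 = 55.029389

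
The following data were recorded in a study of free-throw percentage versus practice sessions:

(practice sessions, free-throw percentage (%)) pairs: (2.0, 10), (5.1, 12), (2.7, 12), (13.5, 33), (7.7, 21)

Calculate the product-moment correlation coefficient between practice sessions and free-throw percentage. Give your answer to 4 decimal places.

0.9796

n = 5, Σx = 31, Σy = 88, Σxy = 720.8, Σx² = 278.84, Σy² = 1918
Sxx = Σx² − (Σx)²/n = 278.84 − 192.2 = 86.64
Sxy = Σxy − (Σx)(Σy)/n = 720.8 − 545.6 = 175.2
Syy = Σy² − (Σy)²/n = 1918 − 1548.8 = 369.2
r = Sxy/√(Sxx·Syy) = 175.2/√(31987.488) = 175.2/178.850463 = 0.979589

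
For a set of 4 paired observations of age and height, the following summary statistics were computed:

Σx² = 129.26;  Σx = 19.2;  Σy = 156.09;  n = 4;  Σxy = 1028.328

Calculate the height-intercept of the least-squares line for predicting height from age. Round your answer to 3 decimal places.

2.913

Sxx = Σx² − (Σx)²/n = 129.26 − 92.16 = 37.1
Sxy = Σxy − (Σx)(Σy)/n = 1028.328 − 749.232 = 279.096
b = Sxy/Sxx = 279.096/37.1 = 7.522803
a = ȳ − b·x̄ = 39.0225 − 7.522803·4.8 = 2.913044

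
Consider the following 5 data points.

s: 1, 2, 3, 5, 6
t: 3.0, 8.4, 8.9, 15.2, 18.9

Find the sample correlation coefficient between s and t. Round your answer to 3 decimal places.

n = 5, Σx = 17, Σy = 54.4, Σxy = 235.9, Σx² = 75, Σy² = 747.02
Sxx = Σx² − (Σx)²/n = 75 − 57.8 = 17.2
Sxy = Σxy − (Σx)(Σy)/n = 235.9 − 184.96 = 50.94
Syy = Σy² − (Σy)²/n = 747.02 − 591.872 = 155.148
r = Sxy/√(Sxx·Syy) = 50.94/√(2668.5456) = 50.94/51.657967 = 0.986102

0.986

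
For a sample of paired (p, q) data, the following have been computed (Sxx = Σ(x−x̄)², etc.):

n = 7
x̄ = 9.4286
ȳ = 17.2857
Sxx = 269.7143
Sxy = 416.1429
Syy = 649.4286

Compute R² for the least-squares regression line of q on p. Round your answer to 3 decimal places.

0.989

R² = Sxy²/(Sxx·Syy) = (416.1429)²/(269.7143·649.4286) = 0.988666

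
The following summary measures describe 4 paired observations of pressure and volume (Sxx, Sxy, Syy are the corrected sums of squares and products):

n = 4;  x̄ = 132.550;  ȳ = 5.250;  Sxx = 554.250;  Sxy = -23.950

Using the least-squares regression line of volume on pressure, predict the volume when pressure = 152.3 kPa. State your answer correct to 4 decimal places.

b = Sxy/Sxx = -23.95/554.25 = -0.043212
a = ȳ − b·x̄ = 5.25 − (-0.043212)·132.55 = 10.977691
ŷ(152.3) = a + b·152.3 = 10.977691 + (-0.043212)·152.3 = 4.396572

4.3966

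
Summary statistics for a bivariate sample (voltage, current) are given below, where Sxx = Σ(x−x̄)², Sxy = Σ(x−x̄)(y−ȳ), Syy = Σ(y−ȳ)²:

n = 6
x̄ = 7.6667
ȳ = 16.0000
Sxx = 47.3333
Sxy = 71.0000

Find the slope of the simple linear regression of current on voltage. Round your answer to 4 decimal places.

1.5000

b = Sxy/Sxx = 71/47.3333 = 1.500001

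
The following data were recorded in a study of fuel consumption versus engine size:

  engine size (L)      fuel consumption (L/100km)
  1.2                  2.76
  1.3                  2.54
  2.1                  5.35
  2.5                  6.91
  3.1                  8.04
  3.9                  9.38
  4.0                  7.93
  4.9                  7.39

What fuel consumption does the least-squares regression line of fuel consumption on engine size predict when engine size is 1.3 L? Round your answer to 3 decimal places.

3.773

n = 8, Σx = 23, Σy = 50.3, Σxy = 164.561, Σx² = 78.62
Sxx = Σx² − (Σx)²/n = 78.62 − 66.125 = 12.495
Sxy = Σxy − (Σx)(Σy)/n = 164.561 − 144.6125 = 19.9485
b = Sxy/Sxx = 19.9485/12.495 = 1.596519
a = ȳ − b·x̄ = 6.2875 − 1.596519·2.875 = 1.697509
ŷ(1.3) = a + b·1.3 = 1.697509 + 1.596519·1.3 = 3.772983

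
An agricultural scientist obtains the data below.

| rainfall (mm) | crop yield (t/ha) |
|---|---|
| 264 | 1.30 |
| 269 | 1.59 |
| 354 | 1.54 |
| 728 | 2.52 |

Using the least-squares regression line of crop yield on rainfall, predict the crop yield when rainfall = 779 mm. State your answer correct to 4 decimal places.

2.6274

n = 4, Σx = 1615, Σy = 6.95, Σxy = 3150.63, Σx² = 797357
Sxx = Σx² − (Σx)²/n = 797357 − 652056.25 = 145300.75
Sxy = Σxy − (Σx)(Σy)/n = 3150.63 − 2806.0625 = 344.5675
b = Sxy/Sxx = 344.5675/145300.75 = 0.002371
a = ȳ − b·x̄ = 1.7375 − 0.002371·403.75 = 0.780044
ŷ(779) = a + b·779 = 0.780044 + 0.002371·779 = 2.627371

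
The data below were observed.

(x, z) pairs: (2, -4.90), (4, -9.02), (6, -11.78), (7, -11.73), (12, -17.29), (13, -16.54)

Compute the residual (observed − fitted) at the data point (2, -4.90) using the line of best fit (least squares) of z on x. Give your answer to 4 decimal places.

n = 6, Σx = 44, Σy = -71.26, Σxy = -621.17, Σx² = 418
Sxx = Σx² − (Σx)²/n = 418 − 322.666667 = 95.333333
Sxy = Σxy − (Σx)(Σy)/n = -621.17 − (-522.573333) = -98.596667
b = Sxy/Sxx = -98.596667/95.333333 = -1.034231
a = ȳ − b·x̄ = -11.876667 − (-1.034231)·7.333333 = -4.292308
ŷ(2) = -4.292308 + (-1.034231)·2 = -6.360769
residual = y − ŷ = -4.90 − (-6.360769) = 1.460769

1.4608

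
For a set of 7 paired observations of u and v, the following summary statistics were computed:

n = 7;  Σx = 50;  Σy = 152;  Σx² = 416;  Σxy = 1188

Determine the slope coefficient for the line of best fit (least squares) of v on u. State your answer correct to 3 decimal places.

Sxx = Σx² − (Σx)²/n = 416 − 357.142857 = 58.857143
Sxy = Σxy − (Σx)(Σy)/n = 1188 − 1085.714286 = 102.285714
b = Sxy/Sxx = 102.285714/58.857143 = 1.737864

1.738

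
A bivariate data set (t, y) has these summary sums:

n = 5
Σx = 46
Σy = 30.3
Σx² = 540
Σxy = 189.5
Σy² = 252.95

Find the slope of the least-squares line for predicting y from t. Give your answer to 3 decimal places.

Sxx = Σx² − (Σx)²/n = 540 − 423.2 = 116.8
Sxy = Σxy − (Σx)(Σy)/n = 189.5 − 278.76 = -89.26
b = Sxy/Sxx = -89.26/116.8 = -0.764212

-0.764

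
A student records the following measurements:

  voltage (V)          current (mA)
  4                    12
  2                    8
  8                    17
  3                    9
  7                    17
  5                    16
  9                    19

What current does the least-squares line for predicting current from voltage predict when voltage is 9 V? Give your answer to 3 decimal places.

n = 7, Σx = 38, Σy = 98, Σxy = 597, Σx² = 248
Sxx = Σx² − (Σx)²/n = 248 − 206.285714 = 41.714286
Sxy = Σxy − (Σx)(Σy)/n = 597 − 532 = 65
b = Sxy/Sxx = 65/41.714286 = 1.558219
a = ȳ − b·x̄ = 14 − 1.558219·5.428571 = 5.541096
ŷ(9) = a + b·9 = 5.541096 + 1.558219·9 = 19.565068

19.565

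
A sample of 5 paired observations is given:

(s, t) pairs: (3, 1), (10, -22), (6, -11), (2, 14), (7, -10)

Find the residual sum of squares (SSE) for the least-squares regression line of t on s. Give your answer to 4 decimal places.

n = 5, Σx = 28, Σy = -28, Σxy = -325, Σx² = 198, Σy² = 902
Sxx = Σx² − (Σx)²/n = 198 − 156.8 = 41.2
Sxy = Σxy − (Σx)(Σy)/n = -325 − (-156.8) = -168.2
Syy = Σy² − (Σy)²/n = 902 − 156.8 = 745.2
b = Sxy/Sxx = -168.2/41.2 = -4.082524
SSE = Syy − b·Sxy = 745.2 − (-4.082524)·(-168.2) = 58.519417

58.5194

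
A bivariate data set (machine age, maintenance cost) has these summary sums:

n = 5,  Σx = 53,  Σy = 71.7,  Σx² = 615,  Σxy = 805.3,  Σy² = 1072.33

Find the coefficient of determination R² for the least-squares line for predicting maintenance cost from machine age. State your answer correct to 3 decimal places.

0.873

Sxx = Σx² − (Σx)²/n = 615 − 561.8 = 53.2
Sxy = Σxy − (Σx)(Σy)/n = 805.3 − 760.02 = 45.28
Syy = Σy² − (Σy)²/n = 1072.33 − 1028.178 = 44.152
R² = Sxy²/(Sxx·Syy) = (45.28)²/(53.2·44.152) = 0.872873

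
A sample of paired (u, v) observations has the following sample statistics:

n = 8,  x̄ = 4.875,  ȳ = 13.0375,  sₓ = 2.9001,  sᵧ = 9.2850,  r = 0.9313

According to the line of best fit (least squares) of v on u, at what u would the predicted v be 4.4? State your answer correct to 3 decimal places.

1.978

b = r · sᵧ/sₓ = 0.9313 · 9.285/2.9001 = 2.981663
a = ȳ − b·x̄ = 13.0375 − 2.981663·4.875 = -1.498107
Set a + b·x = 4.4: x = (4.4 − (-1.498107)) / 2.981663 = 1.978127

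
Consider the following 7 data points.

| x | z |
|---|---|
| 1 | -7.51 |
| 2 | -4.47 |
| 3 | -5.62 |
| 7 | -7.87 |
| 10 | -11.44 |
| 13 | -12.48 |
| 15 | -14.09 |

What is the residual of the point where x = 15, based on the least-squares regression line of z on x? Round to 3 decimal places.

n = 7, Σx = 51, Σy = -63.48, Σxy = -576.39, Σx² = 557
Sxx = Σx² − (Σx)²/n = 557 − 371.571429 = 185.428571
Sxy = Σxy − (Σx)(Σy)/n = -576.39 − (-462.497143) = -113.892857
b = Sxy/Sxx = -113.892857/185.428571 = -0.614214
a = ȳ − b·x̄ = -9.068571 − (-0.614214)·7.285714 = -4.593582
ŷ(15) = -4.593582 + (-0.614214)·15 = -13.806795
residual = y − ŷ = -14.09 − (-13.806795) = -0.283205

-0.283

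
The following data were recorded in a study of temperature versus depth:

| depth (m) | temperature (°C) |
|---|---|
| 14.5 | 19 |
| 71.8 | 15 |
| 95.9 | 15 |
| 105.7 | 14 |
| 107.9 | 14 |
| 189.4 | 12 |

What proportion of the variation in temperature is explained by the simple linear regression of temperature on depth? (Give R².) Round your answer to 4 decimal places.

0.9038

n = 6, Σx = 585.2, Σy = 89, Σxy = 8054.2, Σx² = 73249.56, Σy² = 1347
Sxx = Σx² − (Σx)²/n = 73249.56 − 57076.506667 = 16173.053333
Sxy = Σxy − (Σx)(Σy)/n = 8054.2 − 8680.466667 = -626.266667
Syy = Σy² − (Σy)²/n = 1347 − 1320.166667 = 26.833333
R² = Sxy²/(Sxx·Syy) = (-626.266667)²/(16173.053333·26.833333) = 0.903758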